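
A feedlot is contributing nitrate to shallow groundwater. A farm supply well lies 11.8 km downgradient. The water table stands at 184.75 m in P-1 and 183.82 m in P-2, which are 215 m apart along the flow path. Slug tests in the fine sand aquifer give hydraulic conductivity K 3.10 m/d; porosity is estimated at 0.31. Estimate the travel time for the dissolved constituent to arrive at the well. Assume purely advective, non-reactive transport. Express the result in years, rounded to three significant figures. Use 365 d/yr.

747 years

Hydraulic gradient i = (184.75 − 183.82) / 215 = 0.93 / 215 = 0.004326
q = Ki = 3.10 × 0.004326 = 0.01341 m/d
v = Ki/n = 3.10·0.004326/0.31 = 0.04326 m/d
L = 11.8 km = 11800 m
t = L / v = 11800 / 0.04326 = 272800 d
   = 272800 / 365 = 747 yr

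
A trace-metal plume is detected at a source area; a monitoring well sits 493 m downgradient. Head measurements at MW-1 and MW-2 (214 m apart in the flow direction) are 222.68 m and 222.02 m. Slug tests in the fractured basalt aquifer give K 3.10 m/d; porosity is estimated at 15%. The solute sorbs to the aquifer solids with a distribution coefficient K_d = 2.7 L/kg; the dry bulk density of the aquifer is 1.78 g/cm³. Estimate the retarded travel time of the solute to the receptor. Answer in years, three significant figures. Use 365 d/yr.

Hydraulic gradient i = (222.68 − 222.02) / 214 = 0.66 / 214 = 0.003084
Specific discharge q = 3.10 × 0.003084 = 0.009561 m/d
v = Ki/n = 3.10·0.003084/0.15 = 0.06374 m/d
Retardation R = 1 + ρ_b·K_d/n = 1 + 1.78×2.7/0.15 = 33.04
Contaminant velocity v_c = v/R = 0.06374/33.04 = 0.001929 m/d
t = L/v_c = 493/0.001929 = 255600 d
   = 255600/365 = 700 yr

700 years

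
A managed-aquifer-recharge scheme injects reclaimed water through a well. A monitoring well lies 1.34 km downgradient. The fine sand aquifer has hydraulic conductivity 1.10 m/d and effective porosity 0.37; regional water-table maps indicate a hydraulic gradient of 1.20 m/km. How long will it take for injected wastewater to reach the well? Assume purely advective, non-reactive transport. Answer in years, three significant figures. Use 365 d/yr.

1030 years

q = Ki = 1.10 × 0.0012 = 0.001320 m/d
Average linear velocity = 0.001320 / 0.37 = 0.003568 m/d
L = 1.34 km = 1340 m
t = L / v = 1340 / 0.003568 = 375600 d
   = 375600 / 365 = 1030 yr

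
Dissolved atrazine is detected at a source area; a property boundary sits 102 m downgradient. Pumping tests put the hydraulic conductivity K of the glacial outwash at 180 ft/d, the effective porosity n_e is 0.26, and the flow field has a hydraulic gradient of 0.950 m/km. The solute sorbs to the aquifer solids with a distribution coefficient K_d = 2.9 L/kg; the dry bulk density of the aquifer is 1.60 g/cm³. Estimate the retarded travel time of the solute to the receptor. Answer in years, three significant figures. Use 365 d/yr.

K = 180 ft/d × 0.3048 = 54.86 m/d
Specific discharge q = 54.86 × 9.5e-4 = 0.05212 m/d
Average linear velocity = 0.05212 / 0.26 = 0.2005 m/d
Retardation R = 1 + ρ_b·K_d/n = 1 + 1.60×2.9/0.26 = 18.85
Contaminant velocity v_c = v/R = 0.2005/18.85 = 0.01064 m/d
t = L/v_c = 102/0.01064 = 9589 d
   = 9589/365 = 26.3 yr

26.3 years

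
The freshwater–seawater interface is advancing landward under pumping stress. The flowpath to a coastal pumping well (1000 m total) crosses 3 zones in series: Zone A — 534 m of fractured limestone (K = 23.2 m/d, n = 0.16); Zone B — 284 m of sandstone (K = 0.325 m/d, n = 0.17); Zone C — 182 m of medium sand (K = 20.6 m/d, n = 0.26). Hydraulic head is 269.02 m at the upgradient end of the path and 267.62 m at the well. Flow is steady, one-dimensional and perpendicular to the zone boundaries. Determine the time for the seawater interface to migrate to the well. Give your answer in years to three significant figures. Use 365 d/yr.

Total head drop ΔH = 269.02 − 267.62 = 1.40 m
Continuity: the same q passes through each zone, so ΔH = q·Σ(L_j/K_j) — the zones act as resistances in series.
Σ(L/K) = 534/23.2 + 284/0.325 + 182/20.6 = 23.02 + 873.8 + 8.835 = 905.7 d
q = ΔH / Σ(L/K) = 1.40 / 905.7 = 0.001546 m/d (same in every zone)
Zone A: v = q/n = 0.001546/0.16 = 0.009661 m/d → t_A = 534/0.009661 = 55270 d
Zone B: v = q/n = 0.001546/0.17 = 0.009093 m/d → t_B = 284/0.009093 = 31230 d
Zone C: v = q/n = 0.001546/0.26 = 0.005945 m/d → t_C = 182/0.005945 = 30610 d
Total t = 55270 + 31230 + 30610 = 117100 d
   = 117100 / 365 = 321 yr

321 years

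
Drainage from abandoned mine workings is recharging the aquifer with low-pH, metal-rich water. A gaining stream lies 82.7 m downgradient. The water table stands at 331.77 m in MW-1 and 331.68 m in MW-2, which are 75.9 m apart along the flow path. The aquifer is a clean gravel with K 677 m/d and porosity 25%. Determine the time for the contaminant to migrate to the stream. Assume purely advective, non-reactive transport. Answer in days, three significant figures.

25.8 days

Hydraulic gradient i = (331.77 − 331.68) / 75.9 = 0.09 / 75.9 = 0.001186
Darcy flux q = K·i = 677 × 0.001186 = 0.8028 m/d
Seepage velocity v = q / n = 0.8028 / 0.25 = 3.211 m/d
t = L / v = 82.7 / 3.211 = 25.75 d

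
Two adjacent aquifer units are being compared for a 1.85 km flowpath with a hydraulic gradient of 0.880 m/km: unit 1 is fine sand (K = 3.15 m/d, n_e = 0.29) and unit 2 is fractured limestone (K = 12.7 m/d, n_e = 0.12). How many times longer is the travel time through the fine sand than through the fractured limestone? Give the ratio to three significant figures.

Unit 1 (fine sand): v = 3.15×8.8e-4/0.29 = 0.009559 m/d, t = 1850/0.009559 = 193500 d
Unit 2 (fractured limestone): v = 12.7×8.8e-4/0.12 = 0.09313 m/d, t = 1850/0.09313 = 19860 d
t(fine sand) / t(fractured limestone) = 193500/19860 = 9.74

9.74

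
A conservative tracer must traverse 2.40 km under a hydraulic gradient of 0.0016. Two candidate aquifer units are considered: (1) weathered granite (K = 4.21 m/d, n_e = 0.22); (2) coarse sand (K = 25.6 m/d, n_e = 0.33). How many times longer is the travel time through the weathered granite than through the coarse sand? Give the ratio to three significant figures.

Unit 1 (weathered granite): v = 4.21×0.0016/0.22 = 0.03062 m/d, t = 2400/0.03062 = 78380 d
Unit 2 (coarse sand): v = 25.6×0.0016/0.33 = 0.1241 m/d, t = 2400/0.1241 = 19340 d
t(weathered granite) / t(coarse sand) = 78380/19340 = 4.05

4.05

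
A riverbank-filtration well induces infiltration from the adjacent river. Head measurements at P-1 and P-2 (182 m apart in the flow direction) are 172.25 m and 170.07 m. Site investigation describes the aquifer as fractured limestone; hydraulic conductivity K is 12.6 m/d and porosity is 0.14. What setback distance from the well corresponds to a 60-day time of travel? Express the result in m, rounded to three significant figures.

Hydraulic gradient i = (172.25 − 170.07) / 182 = 2.18 / 182 = 0.01198
q = Ki = 12.6 × 0.01198 = 0.1509 m/d
Seepage velocity v = q / n = 0.1509 / 0.14 = 1.078 m/d
L = v × T = 1.078 × 60 = 64.68 m

64.7 m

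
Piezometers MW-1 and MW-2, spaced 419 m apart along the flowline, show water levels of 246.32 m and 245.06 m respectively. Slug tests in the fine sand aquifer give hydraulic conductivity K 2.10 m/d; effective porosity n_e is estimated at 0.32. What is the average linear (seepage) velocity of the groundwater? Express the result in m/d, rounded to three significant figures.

Hydraulic gradient i = (246.32 − 245.06) / 419 = 1.26 / 419 = 0.003007
Darcy flux q = K·i = 2.10 × 0.003007 = 0.006315 m/d
v = Ki/n = 2.10·0.003007/0.32 = 0.01973 m/d

0.0197 m/d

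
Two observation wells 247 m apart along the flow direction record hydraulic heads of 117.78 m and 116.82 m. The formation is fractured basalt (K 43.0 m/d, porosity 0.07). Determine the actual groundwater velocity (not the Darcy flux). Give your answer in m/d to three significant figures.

2.39 m/d

Hydraulic gradient i = (117.78 − 116.82) / 247 = 0.96 / 247 = 0.003887
Darcy flux q = K·i = 43.0 × 0.003887 = 0.1671 m/d
v = Ki/n = 43.0·0.003887/0.07 = 2.388 m/d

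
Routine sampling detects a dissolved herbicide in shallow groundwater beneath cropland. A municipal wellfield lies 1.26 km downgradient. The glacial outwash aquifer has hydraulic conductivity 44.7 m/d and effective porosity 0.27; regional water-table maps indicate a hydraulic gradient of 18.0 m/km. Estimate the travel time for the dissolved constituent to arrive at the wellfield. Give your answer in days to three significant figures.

423 days

Specific discharge q = 44.7 × 0.018 = 0.8046 m/d
Average linear velocity = 0.8046 / 0.27 = 2.980 m/d
L = 1.26 km = 1260 m
t = L / v = 1260 / 2.980 = 422.8 d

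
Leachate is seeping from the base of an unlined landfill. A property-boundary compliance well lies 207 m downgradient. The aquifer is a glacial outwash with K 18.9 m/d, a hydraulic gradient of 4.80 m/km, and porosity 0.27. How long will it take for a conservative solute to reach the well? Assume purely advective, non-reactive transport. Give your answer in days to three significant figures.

Darcy flux q = K·i = 18.9 × 0.0048 = 0.09072 m/d
Average linear velocity = 0.09072 / 0.27 = 0.3360 m/d
t = L / v = 207 / 0.3360 = 616.1 d

616 days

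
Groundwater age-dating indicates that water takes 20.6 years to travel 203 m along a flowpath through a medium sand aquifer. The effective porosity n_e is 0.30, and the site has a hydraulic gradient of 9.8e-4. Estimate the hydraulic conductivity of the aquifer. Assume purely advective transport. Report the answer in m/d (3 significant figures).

8.26 m/d

t = 20.6 years = 7519 d
v = L / t = 203 / 7519 = 0.02700 m/d
K = v · n / i = 0.02700 × 0.30 / 9.8e-4 = 8.26 m/d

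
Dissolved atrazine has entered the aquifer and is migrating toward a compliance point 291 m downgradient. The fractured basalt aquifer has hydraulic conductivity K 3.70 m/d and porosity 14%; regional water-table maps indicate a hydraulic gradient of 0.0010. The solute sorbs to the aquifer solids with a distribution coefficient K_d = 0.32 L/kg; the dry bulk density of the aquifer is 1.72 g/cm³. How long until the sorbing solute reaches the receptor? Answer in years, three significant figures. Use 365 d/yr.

149 years

Darcy flux q = K·i = 3.70 × 0.0010 = 0.003700 m/d
v = Ki/n = 3.70·0.0010/0.14 = 0.02643 m/d
Retardation R = 1 + ρ_b·K_d/n = 1 + 1.72×0.32/0.14 = 4.931
Contaminant velocity v_c = v/R = 0.02643/4.931 = 0.005359 m/d
t = L/v_c = 291/0.005359 = 54300 d
   = 54300/365 = 149 yr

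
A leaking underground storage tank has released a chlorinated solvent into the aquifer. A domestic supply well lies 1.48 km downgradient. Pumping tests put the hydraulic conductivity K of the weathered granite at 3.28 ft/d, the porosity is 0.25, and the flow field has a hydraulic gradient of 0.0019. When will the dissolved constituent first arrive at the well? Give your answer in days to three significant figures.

K = 3.28 ft/d × 0.3048 = 0.9997 m/d
Darcy flux q = K·i = 0.9997 × 0.0019 = 0.001900 m/d
Seepage velocity v = q / n = 0.001900 / 0.25 = 0.007598 m/d
L = 1.48 km = 1480 m
t = L / v = 1480 / 0.007598 = 194800 d

195000 days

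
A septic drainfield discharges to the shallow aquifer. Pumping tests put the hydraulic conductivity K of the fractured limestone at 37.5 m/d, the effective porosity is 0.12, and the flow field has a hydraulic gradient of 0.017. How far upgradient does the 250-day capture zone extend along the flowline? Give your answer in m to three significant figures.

Darcy flux q = K·i = 37.5 × 0.017 = 0.6375 m/d
Seepage velocity v = q / n = 0.6375 / 0.12 = 5.313 m/d
L = v × T = 5.313 × 250 = 1328 m

1330 m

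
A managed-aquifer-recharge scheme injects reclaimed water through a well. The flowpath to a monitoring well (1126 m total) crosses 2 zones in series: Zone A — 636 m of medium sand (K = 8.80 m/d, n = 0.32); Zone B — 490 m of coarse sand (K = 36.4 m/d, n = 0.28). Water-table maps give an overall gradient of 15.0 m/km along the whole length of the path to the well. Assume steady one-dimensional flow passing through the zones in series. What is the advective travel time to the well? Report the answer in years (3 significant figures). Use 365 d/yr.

4.74 years

Continuity: the same q passes through each zone, so ΔH = q·Σ(L_j/K_j) — the zones act as resistances in series.
Σ(L/K) = 636/8.80 + 490/36.4 = 72.27 + 13.46 = 85.73 d
K_eq = L_total / Σ(L/K) = 1126 / 85.73 = 13.13 m/d
q = K_eq · i = 13.13 × 0.015 = 0.1970 m/d (same in every zone)
Zone A: v = q/n = 0.1970/0.32 = 0.6156 m/d → t_A = 636/0.6156 = 1033 d
Zone B: v = q/n = 0.1970/0.28 = 0.7036 m/d → t_B = 490/0.7036 = 696.4 d
Total t = 1033 + 696.4 = 1730 d
   = 1730 / 365 = 4.74 yr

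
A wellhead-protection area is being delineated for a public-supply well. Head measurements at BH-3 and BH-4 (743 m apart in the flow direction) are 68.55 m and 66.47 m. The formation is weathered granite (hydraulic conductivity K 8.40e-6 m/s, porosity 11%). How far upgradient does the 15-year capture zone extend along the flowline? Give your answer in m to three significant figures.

Hydraulic gradient i = (68.55 − 66.47) / 743 = 2.08 / 743 = 0.002799
K = 8.40e-6 m/s × 86400 s/d = 0.7258 m/d
Darcy flux q = K·i = 0.7258 × 0.002799 = 0.002032 m/d
Seepage velocity v = q / n = 0.002032 / 0.11 = 0.01847 m/d
T = 15 yr × 365 = 5475 d
L = v × T = 0.01847 × 5475 = 101.1 m

101 m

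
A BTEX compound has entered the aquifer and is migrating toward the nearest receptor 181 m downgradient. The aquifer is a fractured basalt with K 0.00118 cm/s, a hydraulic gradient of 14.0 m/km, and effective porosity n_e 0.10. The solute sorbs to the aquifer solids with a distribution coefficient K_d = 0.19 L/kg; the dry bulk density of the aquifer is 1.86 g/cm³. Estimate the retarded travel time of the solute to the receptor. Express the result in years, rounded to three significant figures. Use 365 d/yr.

15.8 years

K = 0.00118 cm/s × 864 = 1.020 m/d
Darcy flux q = K·i = 1.020 × 0.014 = 0.01427 m/d
v_s = q/n_e = 0.01427/0.10 = 0.1427 m/d
Retardation R = 1 + ρ_b·K_d/n = 1 + 1.86×0.19/0.10 = 4.534
Contaminant velocity v_c = v/R = 0.1427/4.534 = 0.03148 m/d
t = L/v_c = 181/0.03148 = 5750 d
   = 5750/365 = 15.8 yr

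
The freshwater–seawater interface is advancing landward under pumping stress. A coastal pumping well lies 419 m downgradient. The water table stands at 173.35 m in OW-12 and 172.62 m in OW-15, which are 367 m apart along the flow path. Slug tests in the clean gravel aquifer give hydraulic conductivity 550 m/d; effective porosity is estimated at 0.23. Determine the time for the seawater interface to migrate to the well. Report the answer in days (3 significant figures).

88.1 days

Hydraulic gradient i = (173.35 − 172.62) / 367 = 0.73 / 367 = 0.001989
q = Ki = 550 × 0.001989 = 1.094 m/d
Average linear velocity = 1.094 / 0.23 = 4.757 m/d
t = L / v = 419 / 4.757 = 88.09 d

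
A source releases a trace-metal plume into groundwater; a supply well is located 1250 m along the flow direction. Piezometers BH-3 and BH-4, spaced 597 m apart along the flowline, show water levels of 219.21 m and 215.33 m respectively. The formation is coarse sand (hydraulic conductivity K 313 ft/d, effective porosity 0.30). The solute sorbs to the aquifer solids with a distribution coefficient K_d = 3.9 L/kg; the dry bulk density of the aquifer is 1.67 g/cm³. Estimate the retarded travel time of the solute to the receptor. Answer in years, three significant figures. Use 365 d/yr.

Hydraulic gradient i = (219.21 − 215.33) / 597 = 3.88 / 597 = 0.006499
K = 313 ft/d × 0.3048 = 95.40 m/d
q = Ki = 95.40 × 0.006499 = 0.6200 m/d
v = Ki/n = 95.40·0.006499/0.30 = 2.067 m/d
Retardation R = 1 + ρ_b·K_d/n = 1 + 1.67×3.9/0.30 = 22.71
Contaminant velocity v_c = v/R = 2.067/22.71 = 0.09101 m/d
t = L/v_c = 1250/0.09101 = 13740 d
   = 13740/365 = 37.6 yr

37.6 years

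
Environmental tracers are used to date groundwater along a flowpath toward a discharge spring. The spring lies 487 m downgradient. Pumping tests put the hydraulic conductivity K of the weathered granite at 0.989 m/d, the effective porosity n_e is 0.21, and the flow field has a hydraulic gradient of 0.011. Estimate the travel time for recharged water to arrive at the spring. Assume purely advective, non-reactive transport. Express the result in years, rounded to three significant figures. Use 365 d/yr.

Darcy flux q = K·i = 0.989 × 0.011 = 0.01088 m/d
Average linear velocity = 0.01088 / 0.21 = 0.05180 m/d
t = L / v = 487 / 0.05180 = 9401 d
   = 9401 / 365 = 25.8 yr

25.8 years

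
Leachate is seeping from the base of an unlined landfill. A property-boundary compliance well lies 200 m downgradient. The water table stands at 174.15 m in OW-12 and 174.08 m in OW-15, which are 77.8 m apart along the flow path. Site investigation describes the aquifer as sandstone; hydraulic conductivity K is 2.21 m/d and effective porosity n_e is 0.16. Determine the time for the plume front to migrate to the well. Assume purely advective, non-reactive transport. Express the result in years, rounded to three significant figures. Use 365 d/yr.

44.1 years

Hydraulic gradient i = (174.15 − 174.08) / 77.8 = 0.07 / 77.8 = 8.997e-4
Darcy flux q = K·i = 2.21 × 8.997e-4 = 0.001988 m/d
v_s = q/n_e = 0.001988/0.16 = 0.01243 m/d
t = L / v = 200 / 0.01243 = 16090 d
   = 16090 / 365 = 44.1 yr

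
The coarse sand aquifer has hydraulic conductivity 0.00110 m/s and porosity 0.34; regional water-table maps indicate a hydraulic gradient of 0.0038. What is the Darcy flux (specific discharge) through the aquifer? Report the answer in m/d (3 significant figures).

0.361 m/d

K = 0.00110 m/s × 86400 s/d = 95.04 m/d
Specific discharge q = 95.04 × 0.0038 = 0.3612 m/d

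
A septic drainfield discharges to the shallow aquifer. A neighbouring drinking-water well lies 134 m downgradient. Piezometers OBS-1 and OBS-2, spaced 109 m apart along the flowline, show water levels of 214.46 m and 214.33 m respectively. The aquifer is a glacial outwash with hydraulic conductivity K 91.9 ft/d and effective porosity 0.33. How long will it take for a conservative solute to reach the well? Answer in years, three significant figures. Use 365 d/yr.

3.63 years

Hydraulic gradient i = (214.46 − 214.33) / 109 = 0.13 / 109 = 0.001193
K = 91.9 ft/d × 0.3048 = 28.01 m/d
q = Ki = 28.01 × 0.001193 = 0.03341 m/d
v_s = q/n_e = 0.03341/0.33 = 0.1012 m/d
t = L / v = 134 / 0.1012 = 1324 d
   = 1324 / 365 = 3.63 yr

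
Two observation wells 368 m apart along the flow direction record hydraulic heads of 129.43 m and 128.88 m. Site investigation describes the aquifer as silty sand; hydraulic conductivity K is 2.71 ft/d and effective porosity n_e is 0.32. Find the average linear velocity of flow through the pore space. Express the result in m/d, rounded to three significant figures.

0.00386 m/d

Hydraulic gradient i = (129.43 − 128.88) / 368 = 0.55 / 368 = 0.001495
K = 2.71 ft/d × 0.3048 = 0.8260 m/d
q = Ki = 0.8260 × 0.001495 = 0.001235 m/d
Average linear velocity = 0.001235 / 0.32 = 0.003858 m/d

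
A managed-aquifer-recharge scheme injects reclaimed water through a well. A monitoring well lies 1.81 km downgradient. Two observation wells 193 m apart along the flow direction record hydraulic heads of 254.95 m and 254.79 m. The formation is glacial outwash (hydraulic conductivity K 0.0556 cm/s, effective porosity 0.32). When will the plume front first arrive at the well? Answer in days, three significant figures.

Hydraulic gradient i = (254.95 − 254.79) / 193 = 0.16 / 193 = 8.290e-4
K = 0.0556 cm/s × 864 = 48.04 m/d
Specific discharge q = 48.04 × 8.290e-4 = 0.03982 m/d
Average linear velocity = 0.03982 / 0.32 = 0.1245 m/d
L = 1.81 km = 1810 m
t = L / v = 1810 / 0.1245 = 14540 d

14500 days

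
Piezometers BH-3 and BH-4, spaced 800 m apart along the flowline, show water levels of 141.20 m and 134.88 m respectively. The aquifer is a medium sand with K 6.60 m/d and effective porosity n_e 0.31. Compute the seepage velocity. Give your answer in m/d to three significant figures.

0.168 m/d

Hydraulic gradient i = (141.20 − 134.88) / 800 = 6.32 / 800 = 0.007900
q = Ki = 6.60 × 0.007900 = 0.05214 m/d
v = Ki/n = 6.60·0.007900/0.31 = 0.1682 m/d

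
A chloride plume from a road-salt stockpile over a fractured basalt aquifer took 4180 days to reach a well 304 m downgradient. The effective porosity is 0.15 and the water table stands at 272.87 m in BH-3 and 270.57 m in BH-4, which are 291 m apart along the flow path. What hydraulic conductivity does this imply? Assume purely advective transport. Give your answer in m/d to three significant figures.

1.38 m/d

Hydraulic gradient i = (272.87 − 270.57) / 291 = 2.30 / 291 = 0.007904
v = L / t = 304 / 4180 = 0.07273 m/d
K = v · n / i = 0.07273 × 0.15 / 0.007904 = 1.38 m/d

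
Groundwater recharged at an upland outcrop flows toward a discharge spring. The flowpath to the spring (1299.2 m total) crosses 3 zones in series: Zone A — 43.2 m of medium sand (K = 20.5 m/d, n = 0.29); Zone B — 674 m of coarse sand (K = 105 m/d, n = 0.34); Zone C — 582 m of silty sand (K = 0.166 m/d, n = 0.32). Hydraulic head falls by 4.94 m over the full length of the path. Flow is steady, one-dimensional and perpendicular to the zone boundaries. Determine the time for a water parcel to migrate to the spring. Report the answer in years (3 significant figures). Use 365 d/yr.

Steady 1-D flow in series ⇒ the Darcy flux q is identical in every zone and the zone head losses add (resistances L/K in series).
Σ(L/K) = 43.2/20.5 + 674/105 + 582/0.166 = 2.107 + 6.419 + 3506 = 3515 d
q = ΔH / Σ(L/K) = 4.94 / 3515 = 0.001406 m/d (same in every zone)
Zone A: v = q/n = 0.001406/0.29 = 0.004847 m/d → t_A = 43.2/0.004847 = 8913 d
Zone B: v = q/n = 0.001406/0.34 = 0.004134 m/d → t_B = 674/0.004134 = 163000 d
Zone C: v = q/n = 0.001406/0.32 = 0.004392 m/d → t_C = 582/0.004392 = 132500 d
Total t = 8913 + 163000 + 132500 = 304400 d
   = 304400 / 365 = 834 yr

834 years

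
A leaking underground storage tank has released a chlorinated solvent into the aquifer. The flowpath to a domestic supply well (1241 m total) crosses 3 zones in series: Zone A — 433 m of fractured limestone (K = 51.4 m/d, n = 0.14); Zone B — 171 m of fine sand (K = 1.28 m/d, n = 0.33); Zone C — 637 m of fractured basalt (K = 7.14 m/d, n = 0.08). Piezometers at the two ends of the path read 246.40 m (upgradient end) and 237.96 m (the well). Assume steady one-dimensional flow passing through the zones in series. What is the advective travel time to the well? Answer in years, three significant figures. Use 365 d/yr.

12.6 years

Total head drop ΔH = 246.40 − 237.96 = 8.44 m
Continuity: the same q passes through each zone, so ΔH = q·Σ(L_j/K_j) — the zones act as resistances in series.
Σ(L/K) = 433/51.4 + 171/1.28 + 637/7.14 = 8.424 + 133.6 + 89.22 = 231.2 d
q = ΔH / Σ(L/K) = 8.44 / 231.2 = 0.03650 m/d (same in every zone)
Zone A: v = q/n = 0.03650/0.14 = 0.2607 m/d → t_A = 433/0.2607 = 1661 d
Zone B: v = q/n = 0.03650/0.33 = 0.1106 m/d → t_B = 171/0.1106 = 1546 d
Zone C: v = q/n = 0.03650/0.08 = 0.4562 m/d → t_C = 637/0.4562 = 1396 d
Total t = 1661 + 1546 + 1396 = 4603 d
   = 4603 / 365 = 12.6 yr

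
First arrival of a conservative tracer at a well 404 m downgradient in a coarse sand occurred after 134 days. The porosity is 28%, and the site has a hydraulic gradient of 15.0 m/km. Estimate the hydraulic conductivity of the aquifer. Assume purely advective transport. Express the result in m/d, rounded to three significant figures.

56.3 m/d

v = L / t = 404 / 134 = 3.015 m/d
K = v · n / i = 3.015 × 0.28 / 0.015 = 56.3 m/d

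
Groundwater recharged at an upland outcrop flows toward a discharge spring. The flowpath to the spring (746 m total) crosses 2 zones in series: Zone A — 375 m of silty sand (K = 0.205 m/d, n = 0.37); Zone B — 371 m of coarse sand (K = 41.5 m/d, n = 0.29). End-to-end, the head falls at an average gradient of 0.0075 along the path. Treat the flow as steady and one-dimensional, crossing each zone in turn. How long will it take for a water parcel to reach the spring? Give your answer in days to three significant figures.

80900 days

Continuity: the same q passes through each zone, so ΔH = q·Σ(L_j/K_j) — the zones act as resistances in series.
Σ(L/K) = 375/0.205 + 371/41.5 = 1829 + 8.940 = 1838 d
K_eq = L_total / Σ(L/K) = 746 / 1838 = 0.4058 m/d
q = K_eq · i = 0.4058 × 0.0075 = 0.003044 m/d (same in every zone)
Zone A: v = q/n = 0.003044/0.37 = 0.008226 m/d → t_A = 375/0.008226 = 45590 d
Zone B: v = q/n = 0.003044/0.29 = 0.01050 m/d → t_B = 371/0.01050 = 35350 d
Total t = 45590 + 35350 = 80930 d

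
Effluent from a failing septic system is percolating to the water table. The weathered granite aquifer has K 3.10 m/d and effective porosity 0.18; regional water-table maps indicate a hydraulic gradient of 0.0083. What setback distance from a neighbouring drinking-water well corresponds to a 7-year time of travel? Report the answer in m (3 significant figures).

Specific discharge q = 3.10 × 0.0083 = 0.02573 m/d
v_s = q/n_e = 0.02573/0.18 = 0.1429 m/d
T = 7 yr × 365 = 2555 d
L = v × T = 0.1429 × 2555 = 365.2 m

365 m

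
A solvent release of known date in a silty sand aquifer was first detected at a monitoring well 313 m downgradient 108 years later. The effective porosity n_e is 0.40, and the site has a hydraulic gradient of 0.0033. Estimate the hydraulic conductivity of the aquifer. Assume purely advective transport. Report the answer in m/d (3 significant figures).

0.962 m/d

t = 108 years = 39420 d
v = L / t = 313 / 39420 = 0.007940 m/d
K = v · n / i = 0.007940 × 0.40 / 0.0033 = 0.962 m/d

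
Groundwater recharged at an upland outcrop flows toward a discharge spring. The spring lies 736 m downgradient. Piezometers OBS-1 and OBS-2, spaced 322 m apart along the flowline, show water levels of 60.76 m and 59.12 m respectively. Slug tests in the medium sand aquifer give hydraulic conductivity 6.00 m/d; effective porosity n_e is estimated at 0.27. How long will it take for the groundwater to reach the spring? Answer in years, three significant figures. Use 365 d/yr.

17.8 years

Hydraulic gradient i = (60.76 − 59.12) / 322 = 1.64 / 322 = 0.005093
Specific discharge q = 6.00 × 0.005093 = 0.03056 m/d
v = Ki/n = 6.00·0.005093/0.27 = 0.1132 m/d
t = L / v = 736 / 0.1132 = 6503 d
   = 6503 / 365 = 17.8 yr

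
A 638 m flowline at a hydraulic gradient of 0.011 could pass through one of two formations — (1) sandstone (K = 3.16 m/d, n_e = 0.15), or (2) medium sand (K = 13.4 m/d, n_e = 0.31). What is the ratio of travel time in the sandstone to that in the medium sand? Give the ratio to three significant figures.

2.05

Unit 1 (sandstone): v = 3.16×0.011/0.15 = 0.2317 m/d, t = 638/0.2317 = 2753 d
Unit 2 (medium sand): v = 13.4×0.011/0.31 = 0.4755 m/d, t = 638/0.4755 = 1342 d
t(sandstone) / t(medium sand) = 2753/1342 = 2.05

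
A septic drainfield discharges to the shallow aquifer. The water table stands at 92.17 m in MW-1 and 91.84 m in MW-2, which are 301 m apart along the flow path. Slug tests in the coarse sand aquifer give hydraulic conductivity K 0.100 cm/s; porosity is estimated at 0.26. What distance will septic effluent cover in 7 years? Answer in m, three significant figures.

931 m

Hydraulic gradient i = (92.17 − 91.84) / 301 = 0.33 / 301 = 0.001096
K = 0.100 cm/s × 864 = 86.40 m/d
Darcy flux q = K·i = 86.40 × 0.001096 = 0.09472 m/d
v_s = q/n_e = 0.09472/0.26 = 0.3643 m/d
T = 7 yr × 365 = 2555 d
L = v × T = 0.3643 × 2555 = 930.8 m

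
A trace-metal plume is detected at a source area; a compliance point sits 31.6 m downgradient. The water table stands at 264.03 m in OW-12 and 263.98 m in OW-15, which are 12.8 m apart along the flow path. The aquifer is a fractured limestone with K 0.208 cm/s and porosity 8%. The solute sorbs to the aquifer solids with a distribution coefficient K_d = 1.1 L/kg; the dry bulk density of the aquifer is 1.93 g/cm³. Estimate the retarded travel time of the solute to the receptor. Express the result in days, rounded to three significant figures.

99.2 days

Hydraulic gradient i = (264.03 − 263.98) / 12.8 = 0.05 / 12.8 = 0.003906
K = 0.208 cm/s × 864 = 179.7 m/d
q = Ki = 179.7 × 0.003906 = 0.7020 m/d
Seepage velocity v = q / n = 0.7020 / 0.08 = 8.775 m/d
Retardation R = 1 + ρ_b·K_d/n = 1 + 1.93×1.1/0.08 = 27.54
Contaminant velocity v_c = v/R = 8.775/27.54 = 0.3187 m/d
t = L/v_c = 31.6/0.3187 = 99.17 d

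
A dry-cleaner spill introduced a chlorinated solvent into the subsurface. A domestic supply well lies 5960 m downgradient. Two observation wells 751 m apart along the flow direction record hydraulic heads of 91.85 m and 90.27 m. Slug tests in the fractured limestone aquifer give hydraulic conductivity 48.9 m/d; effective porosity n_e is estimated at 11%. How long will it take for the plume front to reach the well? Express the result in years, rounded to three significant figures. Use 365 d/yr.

17.5 years

Hydraulic gradient i = (91.85 − 90.27) / 751 = 1.58 / 751 = 0.002104
Darcy flux q = K·i = 48.9 × 0.002104 = 0.1029 m/d
v = Ki/n = 48.9·0.002104/0.11 = 0.9353 m/d
t = L / v = 5960 / 0.9353 = 6373 d
   = 6373 / 365 = 17.5 yr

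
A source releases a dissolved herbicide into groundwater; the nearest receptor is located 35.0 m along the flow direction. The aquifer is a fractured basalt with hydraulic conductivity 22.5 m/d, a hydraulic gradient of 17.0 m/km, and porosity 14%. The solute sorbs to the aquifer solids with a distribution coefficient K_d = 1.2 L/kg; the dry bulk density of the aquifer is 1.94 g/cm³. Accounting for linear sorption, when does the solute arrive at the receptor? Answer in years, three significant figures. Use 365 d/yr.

0.619 years

Specific discharge q = 22.5 × 0.017 = 0.3825 m/d
Average linear velocity = 0.3825 / 0.14 = 2.732 m/d
Retardation R = 1 + ρ_b·K_d/n = 1 + 1.94×1.2/0.14 = 17.63
Contaminant velocity v_c = v/R = 2.732/17.63 = 0.1550 m/d
t = L/v_c = 35.0/0.1550 = 225.8 d
   = 225.8/365 = 0.619 yr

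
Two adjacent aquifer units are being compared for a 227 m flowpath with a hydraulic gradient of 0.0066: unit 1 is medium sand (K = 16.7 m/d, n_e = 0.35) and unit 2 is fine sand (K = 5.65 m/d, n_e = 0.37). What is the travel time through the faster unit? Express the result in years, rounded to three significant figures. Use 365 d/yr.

1.97 years

Unit 1 (medium sand): v = 16.7×0.0066/0.35 = 0.3149 m/d, t = 227/0.3149 = 720.8 d
Unit 2 (fine sand): v = 5.65×0.0066/0.37 = 0.1008 m/d, t = 227/0.1008 = 2252 d
Faster: 720.8 d / 365 = 1.97 yr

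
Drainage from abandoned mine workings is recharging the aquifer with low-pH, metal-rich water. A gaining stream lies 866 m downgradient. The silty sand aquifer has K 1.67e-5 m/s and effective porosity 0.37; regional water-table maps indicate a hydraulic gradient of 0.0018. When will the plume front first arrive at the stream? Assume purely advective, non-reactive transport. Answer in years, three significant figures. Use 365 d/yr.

338 years

K = 1.67e-5 m/s × 86400 s/d = 1.443 m/d
Darcy flux q = K·i = 1.443 × 0.0018 = 0.002597 m/d
Seepage velocity v = q / n = 0.002597 / 0.37 = 0.007019 m/d
t = L / v = 866 / 0.007019 = 123400 d
   = 123400 / 365 = 338 yr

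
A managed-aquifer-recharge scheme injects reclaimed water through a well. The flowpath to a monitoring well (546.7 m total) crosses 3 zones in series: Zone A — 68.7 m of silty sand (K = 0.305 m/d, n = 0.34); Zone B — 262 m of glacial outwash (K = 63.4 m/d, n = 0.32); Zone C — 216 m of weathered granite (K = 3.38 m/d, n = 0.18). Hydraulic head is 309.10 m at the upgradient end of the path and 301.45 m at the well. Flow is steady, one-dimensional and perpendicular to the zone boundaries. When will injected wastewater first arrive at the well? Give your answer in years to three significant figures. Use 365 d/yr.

15.3 years

Total head drop ΔH = 309.10 − 301.45 = 7.65 m
Steady 1-D flow in series ⇒ the Darcy flux q is identical in every zone and the zone head losses add (resistances L/K in series).
Σ(L/K) = 68.7/0.305 + 262/63.4 + 216/3.38 = 225.2 + 4.132 + 63.91 = 293.3 d
q = ΔH / Σ(L/K) = 7.65 / 293.3 = 0.02608 m/d (same in every zone)
Zone A: v = q/n = 0.02608/0.34 = 0.07672 m/d → t_A = 68.7/0.07672 = 895.5 d
Zone B: v = q/n = 0.02608/0.32 = 0.08151 m/d → t_B = 262/0.08151 = 3214 d
Zone C: v = q/n = 0.02608/0.18 = 0.1449 m/d → t_C = 216/0.1449 = 1491 d
Total t = 895.5 + 3214 + 1491 = 5600 d
   = 5600 / 365 = 15.3 yr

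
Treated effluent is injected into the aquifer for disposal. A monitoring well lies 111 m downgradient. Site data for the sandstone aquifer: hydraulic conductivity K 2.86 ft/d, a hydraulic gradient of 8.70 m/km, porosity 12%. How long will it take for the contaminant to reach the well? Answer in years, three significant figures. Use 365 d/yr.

4.81 years

K = 2.86 ft/d × 0.3048 = 0.8717 m/d
Specific discharge q = 0.8717 × 0.0087 = 0.007584 m/d
v_s = q/n_e = 0.007584/0.12 = 0.06320 m/d
t = L / v = 111 / 0.06320 = 1756 d
   = 1756 / 365 = 4.81 yr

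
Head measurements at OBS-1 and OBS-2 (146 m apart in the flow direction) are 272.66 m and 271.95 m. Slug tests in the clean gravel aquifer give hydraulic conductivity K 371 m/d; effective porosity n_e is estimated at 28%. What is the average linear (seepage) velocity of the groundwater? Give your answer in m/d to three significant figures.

Hydraulic gradient i = (272.66 − 271.95) / 146 = 0.71 / 146 = 0.004863
q = Ki = 371 × 0.004863 = 1.804 m/d
Average linear velocity = 1.804 / 0.28 = 6.443 m/d

6.44 m/d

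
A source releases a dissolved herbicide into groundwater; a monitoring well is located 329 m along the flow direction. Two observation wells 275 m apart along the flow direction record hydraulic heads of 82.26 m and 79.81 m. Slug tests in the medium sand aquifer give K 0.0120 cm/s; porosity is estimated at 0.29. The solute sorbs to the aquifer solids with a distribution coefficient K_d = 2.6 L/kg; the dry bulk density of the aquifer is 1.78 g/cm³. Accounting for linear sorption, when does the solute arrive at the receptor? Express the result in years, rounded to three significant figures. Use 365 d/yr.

48.0 years

Hydraulic gradient i = (82.26 − 79.81) / 275 = 2.45 / 275 = 0.008909
K = 0.0120 cm/s × 864 = 10.37 m/d
Specific discharge q = 10.37 × 0.008909 = 0.09237 m/d
Seepage velocity v = q / n = 0.09237 / 0.29 = 0.3185 m/d
Retardation R = 1 + ρ_b·K_d/n = 1 + 1.78×2.6/0.29 = 16.96
Contaminant velocity v_c = v/R = 0.3185/16.96 = 0.01878 m/d
t = L/v_c = 329/0.01878 = 17520 d
   = 17520/365 = 48.0 yr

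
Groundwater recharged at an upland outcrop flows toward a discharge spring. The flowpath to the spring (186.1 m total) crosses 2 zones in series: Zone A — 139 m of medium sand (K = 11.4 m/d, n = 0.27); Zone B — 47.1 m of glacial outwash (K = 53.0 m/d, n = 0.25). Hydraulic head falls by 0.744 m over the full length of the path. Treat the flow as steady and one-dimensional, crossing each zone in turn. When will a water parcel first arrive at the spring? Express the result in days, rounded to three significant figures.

Continuity: the same q passes through each zone, so ΔH = q·Σ(L_j/K_j) — the zones act as resistances in series.
Σ(L/K) = 139/11.4 + 47.1/53.0 = 12.19 + 0.8887 = 13.08 d
q = ΔH / Σ(L/K) = 0.744 / 13.08 = 0.05687 m/d (same in every zone)
Zone A: v = q/n = 0.05687/0.27 = 0.2106 m/d → t_A = 139/0.2106 = 659.9 d
Zone B: v = q/n = 0.05687/0.25 = 0.2275 m/d → t_B = 47.1/0.2275 = 207.0 d
Total t = 659.9 + 207.0 = 866.9 d

867 days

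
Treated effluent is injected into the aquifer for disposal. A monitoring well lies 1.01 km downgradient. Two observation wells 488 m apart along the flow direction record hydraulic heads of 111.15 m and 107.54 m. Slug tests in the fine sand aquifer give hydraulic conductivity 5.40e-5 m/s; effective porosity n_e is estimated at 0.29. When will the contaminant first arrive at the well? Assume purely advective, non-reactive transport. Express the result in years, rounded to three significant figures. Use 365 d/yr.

Hydraulic gradient i = (111.15 − 107.54) / 488 = 3.61 / 488 = 0.007398
K = 5.40e-5 m/s × 86400 s/d = 4.666 m/d
q = Ki = 4.666 × 0.007398 = 0.03451 m/d
Average linear velocity = 0.03451 / 0.29 = 0.1190 m/d
L = 1.01 km = 1010 m
t = L / v = 1010 / 0.1190 = 8486 d
   = 8486 / 365 = 23.3 yr

23.3 years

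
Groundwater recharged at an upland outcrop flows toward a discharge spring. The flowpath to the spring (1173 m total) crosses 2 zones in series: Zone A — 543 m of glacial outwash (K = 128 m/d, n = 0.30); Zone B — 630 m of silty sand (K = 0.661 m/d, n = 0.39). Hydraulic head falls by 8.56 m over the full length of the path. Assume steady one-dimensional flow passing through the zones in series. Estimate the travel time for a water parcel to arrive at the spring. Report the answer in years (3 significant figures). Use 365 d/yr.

Continuity: the same q passes through each zone, so ΔH = q·Σ(L_j/K_j) — the zones act as resistances in series.
Σ(L/K) = 543/128 + 630/0.661 = 4.242 + 953.1 = 957.3 d
q = ΔH / Σ(L/K) = 8.56 / 957.3 = 0.008941 m/d (same in every zone)
Zone A: v = q/n = 0.008941/0.30 = 0.02980 m/d → t_A = 543/0.02980 = 18220 d
Zone B: v = q/n = 0.008941/0.39 = 0.02293 m/d → t_B = 630/0.02293 = 27480 d
Total t = 18220 + 27480 = 45700 d
   = 45700 / 365 = 125 yr

125 years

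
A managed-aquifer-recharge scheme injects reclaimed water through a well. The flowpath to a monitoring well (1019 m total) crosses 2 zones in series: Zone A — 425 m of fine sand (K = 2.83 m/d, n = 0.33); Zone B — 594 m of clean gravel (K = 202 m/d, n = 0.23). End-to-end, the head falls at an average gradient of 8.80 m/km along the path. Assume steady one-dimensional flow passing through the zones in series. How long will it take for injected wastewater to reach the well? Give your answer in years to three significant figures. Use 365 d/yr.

13.0 years

Continuity: the same q passes through each zone, so ΔH = q·Σ(L_j/K_j) — the zones act as resistances in series.
Σ(L/K) = 425/2.83 + 594/202 = 150.2 + 2.941 = 153.1 d
K_eq = L_total / Σ(L/K) = 1019 / 153.1 = 6.655 m/d
q = K_eq · i = 6.655 × 0.0088 = 0.05856 m/d (same in every zone)
Zone A: v = q/n = 0.05856/0.33 = 0.1775 m/d → t_A = 425/0.1775 = 2395 d
Zone B: v = q/n = 0.05856/0.23 = 0.2546 m/d → t_B = 594/0.2546 = 2333 d
Total t = 2395 + 2333 = 4728 d
   = 4728 / 365 = 13.0 yr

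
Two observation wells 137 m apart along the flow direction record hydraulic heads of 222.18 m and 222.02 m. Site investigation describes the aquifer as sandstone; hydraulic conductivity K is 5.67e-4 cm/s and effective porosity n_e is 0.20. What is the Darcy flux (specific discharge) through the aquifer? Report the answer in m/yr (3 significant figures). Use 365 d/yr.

0.209 m/yr

Hydraulic gradient i = (222.18 − 222.02) / 137 = 0.16 / 137 = 0.001168
K = 5.67e-4 cm/s × 864 = 0.4899 m/d
Darcy flux q = K·i = 0.4899 × 0.001168 = 5.721e-4 m/d
   = 5.721e-4 × 365 = 0.209 m/yr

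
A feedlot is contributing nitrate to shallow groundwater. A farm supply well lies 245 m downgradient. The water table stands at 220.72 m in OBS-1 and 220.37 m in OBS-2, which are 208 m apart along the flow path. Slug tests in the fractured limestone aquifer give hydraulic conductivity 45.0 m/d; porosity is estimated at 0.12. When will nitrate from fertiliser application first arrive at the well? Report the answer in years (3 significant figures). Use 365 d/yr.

Hydraulic gradient i = (220.72 − 220.37) / 208 = 0.35 / 208 = 0.001683
Darcy flux q = K·i = 45.0 × 0.001683 = 0.07572 m/d
Seepage velocity v = q / n = 0.07572 / 0.12 = 0.6310 m/d
t = L / v = 245 / 0.6310 = 388.3 d
   = 388.3 / 365 = 1.06 yr

1.06 years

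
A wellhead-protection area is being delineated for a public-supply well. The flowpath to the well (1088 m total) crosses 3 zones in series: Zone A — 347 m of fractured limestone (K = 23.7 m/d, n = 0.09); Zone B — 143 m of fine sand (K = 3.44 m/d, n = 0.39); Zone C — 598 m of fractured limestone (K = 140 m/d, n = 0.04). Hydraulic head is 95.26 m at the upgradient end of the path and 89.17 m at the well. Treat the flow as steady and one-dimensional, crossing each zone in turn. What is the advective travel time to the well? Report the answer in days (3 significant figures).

1100 days

Total head drop ΔH = 95.26 − 89.17 = 6.09 m
Continuity: the same q passes through each zone, so ΔH = q·Σ(L_j/K_j) — the zones act as resistances in series.
Σ(L/K) = 347/23.7 + 143/3.44 + 598/140 = 14.64 + 41.57 + 4.271 = 60.48 d
q = ΔH / Σ(L/K) = 6.09 / 60.48 = 0.1007 m/d (same in every zone)
Zone A: v = q/n = 0.1007/0.09 = 1.119 m/d → t_A = 347/1.119 = 310.2 d
Zone B: v = q/n = 0.1007/0.39 = 0.2582 m/d → t_B = 143/0.2582 = 553.9 d
Zone C: v = q/n = 0.1007/0.04 = 2.517 m/d → t_C = 598/2.517 = 237.6 d
Total t = 310.2 + 553.9 + 237.6 = 1102 d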